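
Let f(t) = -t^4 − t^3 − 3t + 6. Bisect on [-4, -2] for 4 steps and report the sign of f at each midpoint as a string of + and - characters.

---+

midpoint -3: f = -39 < 0 → [-3, -2]
midpoint -2.5: f = -9.9375 < 0 → [-2.5, -2]
midpoint -2.25: f = -1.488281 < 0 → [-2.25, -2]
midpoint -2.125: f = 1.5798 > 0 → [-2.25, -2.125]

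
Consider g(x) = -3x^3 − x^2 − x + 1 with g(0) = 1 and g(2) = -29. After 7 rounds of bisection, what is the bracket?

[0.46875, 0.484375]

g(1) = -4 < 0, so the root lies in [0, 1]
g(0.5) = -0.125 < 0, so the root lies in [0, 0.5]
g(0.25) = 0.640625 > 0, so the root lies in [0.25, 0.5]
g(0.375) = 0.3262 > 0, so the root lies in [0.375, 0.5]
g(0.4375) = 0.1199 > 0, so the root lies in [0.4375, 0.5]
g(0.46875) = 0.0025 > 0, so the root lies in [0.46875, 0.5]
g(0.484375) = -0.0599 < 0, so the root lies in [0.46875, 0.484375]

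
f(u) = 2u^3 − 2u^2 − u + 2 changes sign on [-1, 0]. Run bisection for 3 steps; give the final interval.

[-1, -0.875]

m = -0.5, f(m) = 1.75 (+); new bracket [-1, -0.5]
m = -0.75, f(m) = 0.78125 (+); new bracket [-1, -0.75]
m = -0.875, f(m) = 0.003906 (+); new bracket [-1, -0.875]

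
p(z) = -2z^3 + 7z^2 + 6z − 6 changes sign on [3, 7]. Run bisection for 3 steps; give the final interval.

[4, 4.5]

z = 5 gives p = -51, negative; keep [3, 5]
z = 4 gives p = 2, positive; keep [4, 5]
z = 4.5 gives p = -19.5, negative; keep [4, 4.5]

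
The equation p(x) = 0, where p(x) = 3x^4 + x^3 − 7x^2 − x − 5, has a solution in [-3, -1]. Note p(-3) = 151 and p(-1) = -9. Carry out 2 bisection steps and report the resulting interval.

[-2, -1.5]

x = -2 gives p = 9, positive; keep [-2, -1]
x = -1.5 gives p = -7.4375, negative; keep [-2, -1.5]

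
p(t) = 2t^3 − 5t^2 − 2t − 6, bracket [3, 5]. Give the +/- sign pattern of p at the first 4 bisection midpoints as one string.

+++-

p(4) = 34 > 0, so the root lies in [3, 4]
p(3.5) = 11.5 > 0, so the root lies in [3, 3.5]
p(3.25) = 3.34375 > 0, so the root lies in [3, 3.25]
p(3.125) = -0.043 < 0, so the root lies in [3.125, 3.25]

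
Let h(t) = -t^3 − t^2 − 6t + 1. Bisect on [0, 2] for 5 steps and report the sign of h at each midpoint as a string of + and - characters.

---+-

h(1) = -7 < 0, so the root lies in [0, 1]
h(0.5) = -2.375 < 0, so the root lies in [0, 0.5]
h(0.25) = -0.578125 < 0, so the root lies in [0, 0.25]
h(0.125) = 0.2324 > 0, so the root lies in [0.125, 0.25]
h(0.1875) = -0.1667 < 0, so the root lies in [0.125, 0.1875]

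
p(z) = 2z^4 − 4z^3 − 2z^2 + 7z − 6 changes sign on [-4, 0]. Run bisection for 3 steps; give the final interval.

p(-2) = 36 > 0, so the root lies in [-2, 0]
p(-1) = -9 < 0, so the root lies in [-2, -1]
p(-1.5) = 2.625 > 0, so the root lies in [-1.5, -1]

[-1.5, -1]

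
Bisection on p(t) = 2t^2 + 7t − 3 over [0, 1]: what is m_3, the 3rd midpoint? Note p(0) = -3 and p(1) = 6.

m = 0.5, p(m) = 1 (+); new bracket [0, 0.5]
m = 0.25, p(m) = -1.125 (−); new bracket [0.25, 0.5]
m = 0.375, p(m) = -0.09375 (−); new bracket [0.375, 0.5]

0.375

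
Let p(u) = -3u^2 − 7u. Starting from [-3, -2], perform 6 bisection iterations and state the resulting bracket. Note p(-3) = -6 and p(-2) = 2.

[-2.34375, -2.328125]

midpoint -2.5: p = -1.25 < 0 → [-2.5, -2]
midpoint -2.25: p = 0.5625 > 0 → [-2.5, -2.25]
midpoint -2.375: p = -0.296875 < 0 → [-2.375, -2.25]
midpoint -2.3125: p = 0.1445 > 0 → [-2.375, -2.3125]
midpoint -2.34375: p = -0.0732 < 0 → [-2.34375, -2.3125]
midpoint -2.328125: p = 0.0364 > 0 → [-2.34375, -2.328125]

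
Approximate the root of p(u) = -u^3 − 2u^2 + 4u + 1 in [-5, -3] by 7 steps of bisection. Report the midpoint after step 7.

p(-4) = 17 > 0, so the root lies in [-4, -3]
p(-3.5) = 5.375 > 0, so the root lies in [-3.5, -3]
p(-3.25) = 1.203125 > 0, so the root lies in [-3.25, -3]
p(-3.125) = -0.5137 < 0, so the root lies in [-3.25, -3.125]
p(-3.1875) = 0.3152 > 0, so the root lies in [-3.1875, -3.125]
p(-3.15625) = -0.1065 < 0, so the root lies in [-3.1875, -3.15625]
p(-3.171875) = 0.1025 > 0, so the root lies in [-3.171875, -3.15625]

-3.171875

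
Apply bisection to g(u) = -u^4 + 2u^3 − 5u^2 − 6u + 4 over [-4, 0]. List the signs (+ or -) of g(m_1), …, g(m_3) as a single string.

midpoint -2: g = -36 < 0 → [-2, 0]
midpoint -1: g = 2 > 0 → [-2, -1]
midpoint -1.5: g = -10.0625 < 0 → [-1.5, -1]

-+-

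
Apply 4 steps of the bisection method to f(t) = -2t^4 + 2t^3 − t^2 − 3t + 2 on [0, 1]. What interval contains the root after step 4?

[0.5625, 0.625]

m = 0.5, f(m) = 0.375 (+); new bracket [0.5, 1]
m = 0.75, f(m) = -0.601562 (−); new bracket [0.5, 0.75]
m = 0.625, f(m) = -0.08252 (−); new bracket [0.5, 0.625]
m = 0.5625, f(m) = 0.1518 (+); new bracket [0.5625, 0.625]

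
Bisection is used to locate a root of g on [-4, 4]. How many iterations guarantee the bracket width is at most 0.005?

11

Width after n steps is 8/2^n. Need 2^n ≥ 8/0.005 = 1600.
2^10 = 1024 < 1600 ≤ 2^11 = 2048, so n = 11.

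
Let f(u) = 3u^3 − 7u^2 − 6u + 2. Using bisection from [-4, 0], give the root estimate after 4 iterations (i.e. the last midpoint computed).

midpoint -2: f = -38 < 0 → [-2, 0]
midpoint -1: f = -2 < 0 → [-1, 0]
midpoint -0.5: f = 2.875 > 0 → [-1, -0.5]
midpoint -0.75: f = 1.2969 > 0 → [-1, -0.75]

-0.75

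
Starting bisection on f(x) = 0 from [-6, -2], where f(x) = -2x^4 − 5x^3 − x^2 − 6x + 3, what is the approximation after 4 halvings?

-2.75

f(-4) = -181 < 0, so the root lies in [-4, -2]
f(-3) = -15 < 0, so the root lies in [-3, -2]
f(-2.5) = 11.75 > 0, so the root lies in [-3, -2.5]
f(-2.75) = 1.5391 > 0, so the root lies in [-3, -2.75]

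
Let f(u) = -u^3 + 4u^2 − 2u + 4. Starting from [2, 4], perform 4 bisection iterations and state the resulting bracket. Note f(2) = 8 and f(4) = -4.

u = 3 gives f = 7, positive; keep [3, 4]
u = 3.5 gives f = 3.125, positive; keep [3.5, 4]
u = 3.75 gives f = 0.015625, positive; keep [3.75, 4]
u = 3.875 gives f = -1.873, negative; keep [3.75, 3.875]

[3.75, 3.875]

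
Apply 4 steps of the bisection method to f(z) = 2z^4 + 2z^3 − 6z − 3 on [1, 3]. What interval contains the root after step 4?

z = 2 gives f = 33, positive; keep [1, 2]
z = 1.5 gives f = 4.875, positive; keep [1, 1.5]
z = 1.25 gives f = -1.710938, negative; keep [1.25, 1.5]
z = 1.375 gives f = 1.0981, positive; keep [1.25, 1.375]

[1.25, 1.375]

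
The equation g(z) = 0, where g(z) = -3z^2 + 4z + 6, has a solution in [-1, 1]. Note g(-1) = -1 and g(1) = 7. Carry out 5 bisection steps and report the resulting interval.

[-0.9375, -0.875]

g(0) = 6 > 0, so the root lies in [-1, 0]
g(-0.5) = 3.25 > 0, so the root lies in [-1, -0.5]
g(-0.75) = 1.3125 > 0, so the root lies in [-1, -0.75]
g(-0.875) = 0.2031 > 0, so the root lies in [-1, -0.875]
g(-0.9375) = -0.3867 < 0, so the root lies in [-0.9375, -0.875]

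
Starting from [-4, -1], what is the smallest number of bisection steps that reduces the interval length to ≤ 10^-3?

12

Width after n steps is 3/2^n. Need 2^n ≥ 3/10^-3 = 3000.
2^11 = 2048 < 3000 ≤ 2^12 = 4096, so n = 12.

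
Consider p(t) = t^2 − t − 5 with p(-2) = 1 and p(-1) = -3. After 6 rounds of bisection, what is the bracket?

m = -1.5, p(m) = -1.25 (−); new bracket [-2, -1.5]
m = -1.75, p(m) = -0.1875 (−); new bracket [-2, -1.75]
m = -1.875, p(m) = 0.390625 (+); new bracket [-1.875, -1.75]
m = -1.8125, p(m) = 0.0977 (+); new bracket [-1.8125, -1.75]
m = -1.78125, p(m) = -0.0459 (−); new bracket [-1.8125, -1.78125]
m = -1.796875, p(m) = 0.0256 (+); new bracket [-1.796875, -1.78125]

[-1.796875, -1.78125]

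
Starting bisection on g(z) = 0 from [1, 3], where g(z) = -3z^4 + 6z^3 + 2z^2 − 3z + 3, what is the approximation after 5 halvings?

2.1875

m = 2, g(m) = 5 (+); new bracket [2, 3]
m = 2.5, g(m) = -15.4375 (−); new bracket [2, 2.5]
m = 2.25, g(m) = -2.167969 (−); new bracket [2, 2.25]
m = 2.125, g(m) = 2.0579 (+); new bracket [2.125, 2.25]
m = 2.1875, g(m) = 0.1198 (+); new bracket [2.1875, 2.25]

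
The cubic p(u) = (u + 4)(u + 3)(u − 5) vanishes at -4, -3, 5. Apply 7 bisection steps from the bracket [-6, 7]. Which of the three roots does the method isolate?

p(0.5) = -70.875 < 0, so the root lies in [0.5, 7]
p(3.75) = -65.390625 < 0, so the root lies in [3.75, 7]
p(5.375) = 29.443359 > 0, so the root lies in [3.75, 5.375]
p(4.5625) = -28.3298 < 0, so the root lies in [4.5625, 5.375]
p(4.96875) = -2.2334 < 0, so the root lies in [4.96875, 5.375]
p(5.171875) = 12.8823 > 0, so the root lies in [4.96875, 5.171875]
p(5.0703125) = 5.1469 > 0, so the root lies in [4.96875, 5.0703125]

5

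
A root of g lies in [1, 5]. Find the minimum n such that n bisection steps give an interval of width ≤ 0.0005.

Width after n steps is 4/2^n. Need 2^n ≥ 4/0.0005 = 8000.
2^12 = 4096 < 8000 ≤ 2^13 = 8192, so n = 13.

13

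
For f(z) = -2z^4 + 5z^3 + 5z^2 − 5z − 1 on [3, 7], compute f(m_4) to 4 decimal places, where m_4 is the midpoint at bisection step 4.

-15.9297

z = 5 gives f = -526, negative; keep [3, 5]
z = 4 gives f = -133, negative; keep [3, 4]
z = 3.5 gives f = -43, negative; keep [3, 3.5]
z = 3.25 gives f = -15.9297, negative; keep [3, 3.25]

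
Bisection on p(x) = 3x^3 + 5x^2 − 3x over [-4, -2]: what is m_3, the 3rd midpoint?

x = -3 gives p = -27, negative; keep [-3, -2]
x = -2.5 gives p = -8.125, negative; keep [-2.5, -2]
x = -2.25 gives p = -2.109375, negative; keep [-2.25, -2]

-2.25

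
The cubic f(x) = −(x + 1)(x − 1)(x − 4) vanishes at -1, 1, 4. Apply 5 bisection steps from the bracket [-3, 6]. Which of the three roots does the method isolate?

m = 1.5, f(m) = 3.125 (+); new bracket [1.5, 6]
m = 3.75, f(m) = 3.265625 (+); new bracket [3.75, 6]
m = 4.875, f(m) = -19.919922 (−); new bracket [3.75, 4.875]
m = 4.3125, f(m) = -5.4993 (−); new bracket [3.75, 4.3125]
m = 4.03125, f(m) = -0.4766 (−); new bracket [3.75, 4.03125]

4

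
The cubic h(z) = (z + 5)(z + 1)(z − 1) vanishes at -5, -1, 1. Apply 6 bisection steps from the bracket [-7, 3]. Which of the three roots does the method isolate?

m = -2, h(m) = 9 (+); new bracket [-7, -2]
m = -4.5, h(m) = 9.625 (+); new bracket [-7, -4.5]
m = -5.75, h(m) = -24.046875 (−); new bracket [-5.75, -4.5]
m = -5.125, h(m) = -3.1582 (−); new bracket [-5.125, -4.5]
m = -4.8125, h(m) = 4.155 (+); new bracket [-5.125, -4.8125]
m = -4.96875, h(m) = 0.7403 (+); new bracket [-5.125, -4.96875]

-5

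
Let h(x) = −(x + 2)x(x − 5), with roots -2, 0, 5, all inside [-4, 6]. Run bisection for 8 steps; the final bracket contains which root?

h(1) = 12 > 0, so the root lies in [1, 6]
h(3.5) = 28.875 > 0, so the root lies in [3.5, 6]
h(4.75) = 8.015625 > 0, so the root lies in [4.75, 6]
h(5.375) = -14.8652 < 0, so the root lies in [4.75, 5.375]
h(5.0625) = -2.2346 < 0, so the root lies in [4.75, 5.0625]
h(4.90625) = 3.1766 > 0, so the root lies in [4.90625, 5.0625]
h(4.984375) = 0.5439 > 0, so the root lies in [4.984375, 5.0625]
h(5.0234375) = -0.8269 < 0, so the root lies in [4.984375, 5.0234375]

5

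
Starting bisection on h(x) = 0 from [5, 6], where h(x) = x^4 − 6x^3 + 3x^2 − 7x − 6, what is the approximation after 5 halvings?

5.71875

x = 5.5 gives h = -36.9375, negative; keep [5.5, 6]
x = 5.75 gives h = 5.410156, positive; keep [5.5, 5.75]
x = 5.625 gives h = -17.195068, negative; keep [5.625, 5.75]
x = 5.6875 gives h = -6.2624, negative; keep [5.6875, 5.75]
x = 5.71875 gives h = -0.5202, negative; keep [5.71875, 5.75]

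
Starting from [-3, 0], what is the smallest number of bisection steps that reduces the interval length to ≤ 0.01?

9

Width after n steps is 3/2^n. Need 2^n ≥ 3/0.01 = 300.
2^8 = 256 < 300 ≤ 2^9 = 512, so n = 9.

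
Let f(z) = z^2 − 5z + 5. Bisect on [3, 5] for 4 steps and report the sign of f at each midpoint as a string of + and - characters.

midpoint 4: f = 1 > 0 → [3, 4]
midpoint 3.5: f = -0.25 < 0 → [3.5, 4]
midpoint 3.75: f = 0.3125 > 0 → [3.5, 3.75]
midpoint 3.625: f = 0.0156 > 0 → [3.5, 3.625]

+-++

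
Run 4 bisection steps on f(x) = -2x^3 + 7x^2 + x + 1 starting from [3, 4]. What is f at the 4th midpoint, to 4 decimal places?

x = 3.5 gives f = 4.5, positive; keep [3.5, 4]
x = 3.75 gives f = -2.28125, negative; keep [3.5, 3.75]
x = 3.625 gives f = 1.339844, positive; keep [3.625, 3.75]
x = 3.6875 gives f = -0.4116, negative; keep [3.625, 3.6875]

-0.4116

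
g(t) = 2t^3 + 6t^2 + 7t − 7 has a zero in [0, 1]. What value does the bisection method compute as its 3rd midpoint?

0.625

m = 0.5, g(m) = -1.75 (−); new bracket [0.5, 1]
m = 0.75, g(m) = 2.46875 (+); new bracket [0.5, 0.75]
m = 0.625, g(m) = 0.207031 (+); new bracket [0.5, 0.625]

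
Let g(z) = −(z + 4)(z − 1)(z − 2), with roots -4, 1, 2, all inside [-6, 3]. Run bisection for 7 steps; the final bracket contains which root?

-4

z = -1.5 gives g = -21.875, negative; keep [-6, -1.5]
z = -3.75 gives g = -6.828125, negative; keep [-6, -3.75]
z = -4.875 gives g = 35.341797, positive; keep [-4.875, -3.75]
z = -4.3125 gives g = 10.4797, positive; keep [-4.3125, -3.75]
z = -4.03125 gives g = 0.9483, positive; keep [-4.03125, -3.75]
z = -3.890625 gives g = -3.151, negative; keep [-4.03125, -3.890625]
z = -3.9609375 gives g = -1.1551, negative; keep [-4.03125, -3.9609375]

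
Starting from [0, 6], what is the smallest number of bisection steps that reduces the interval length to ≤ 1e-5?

Width after n steps is 6/2^n. Need 2^n ≥ 6/1e-5 = 600000.
2^19 = 524288 < 600000 ≤ 2^20 = 1048576, so n = 20.

20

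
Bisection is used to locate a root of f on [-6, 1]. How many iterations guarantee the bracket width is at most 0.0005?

Width after n steps is 7/2^n. Need 2^n ≥ 7/0.0005 = 14000.
2^13 = 8192 < 14000 ≤ 2^14 = 16384, so n = 14.

14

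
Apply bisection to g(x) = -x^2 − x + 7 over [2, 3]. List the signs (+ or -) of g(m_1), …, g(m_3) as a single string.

--+

midpoint 2.5: g = -1.75 < 0 → [2, 2.5]
midpoint 2.25: g = -0.3125 < 0 → [2, 2.25]
midpoint 2.125: g = 0.359375 > 0 → [2.125, 2.25]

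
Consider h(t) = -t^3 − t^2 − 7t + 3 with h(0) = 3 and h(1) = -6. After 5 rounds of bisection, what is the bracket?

t = 0.5 gives h = -0.875, negative; keep [0, 0.5]
t = 0.25 gives h = 1.171875, positive; keep [0.25, 0.5]
t = 0.375 gives h = 0.181641, positive; keep [0.375, 0.5]
t = 0.4375 gives h = -0.3376, negative; keep [0.375, 0.4375]
t = 0.40625 gives h = -0.0758, negative; keep [0.375, 0.40625]

[0.375, 0.40625]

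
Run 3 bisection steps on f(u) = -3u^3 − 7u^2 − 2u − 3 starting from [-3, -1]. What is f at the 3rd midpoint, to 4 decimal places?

0.2344

u = -2 gives f = -3, negative; keep [-3, -2]
u = -2.5 gives f = 5.125, positive; keep [-2.5, -2]
u = -2.25 gives f = 0.234375, positive; keep [-2.25, -2]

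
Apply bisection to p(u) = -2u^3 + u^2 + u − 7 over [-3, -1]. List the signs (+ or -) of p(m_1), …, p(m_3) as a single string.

midpoint -2: p = 11 > 0 → [-2, -1]
midpoint -1.5: p = 0.5 > 0 → [-1.5, -1]
midpoint -1.25: p = -2.78125 < 0 → [-1.5, -1.25]

++-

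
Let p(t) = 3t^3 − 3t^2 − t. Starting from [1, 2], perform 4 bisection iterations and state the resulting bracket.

[1.25, 1.3125]

m = 1.5, p(m) = 1.875 (+); new bracket [1, 1.5]
m = 1.25, p(m) = -0.078125 (−); new bracket [1.25, 1.5]
m = 1.375, p(m) = 0.751953 (+); new bracket [1.25, 1.375]
m = 1.3125, p(m) = 0.3025 (+); new bracket [1.25, 1.3125]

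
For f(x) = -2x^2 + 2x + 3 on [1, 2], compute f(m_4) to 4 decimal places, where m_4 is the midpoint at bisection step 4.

0.0547

f(1.5) = 1.5 > 0, so the root lies in [1.5, 2]
f(1.75) = 0.375 > 0, so the root lies in [1.75, 2]
f(1.875) = -0.28125 < 0, so the root lies in [1.75, 1.875]
f(1.8125) = 0.0547 > 0, so the root lies in [1.8125, 1.875]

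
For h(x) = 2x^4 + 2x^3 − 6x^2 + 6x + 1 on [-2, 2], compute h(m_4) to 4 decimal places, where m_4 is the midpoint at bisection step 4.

m = 0, h(m) = 1 (+); new bracket [-2, 0]
m = -1, h(m) = -11 (−); new bracket [-1, 0]
m = -0.5, h(m) = -3.625 (−); new bracket [-0.5, 0]
m = -0.25, h(m) = -0.8984 (−); new bracket [-0.25, 0]

-0.8984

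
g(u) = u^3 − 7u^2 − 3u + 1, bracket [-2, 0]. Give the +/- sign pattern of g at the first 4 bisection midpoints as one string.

u = -1 gives g = -4, negative; keep [-1, 0]
u = -0.5 gives g = 0.625, positive; keep [-1, -0.5]
u = -0.75 gives g = -1.109375, negative; keep [-0.75, -0.5]
u = -0.625 gives g = -0.1035, negative; keep [-0.625, -0.5]

-+--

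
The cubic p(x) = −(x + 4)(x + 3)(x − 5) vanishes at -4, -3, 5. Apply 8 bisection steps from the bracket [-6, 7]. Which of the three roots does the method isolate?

p(0.5) = 70.875 > 0, so the root lies in [0.5, 7]
p(3.75) = 65.390625 > 0, so the root lies in [3.75, 7]
p(5.375) = -29.443359 < 0, so the root lies in [3.75, 5.375]
p(4.5625) = 28.3298 > 0, so the root lies in [4.5625, 5.375]
p(4.96875) = 2.2334 > 0, so the root lies in [4.96875, 5.375]
p(5.171875) = -12.8823 < 0, so the root lies in [4.96875, 5.171875]
p(5.0703125) = -5.1469 < 0, so the root lies in [4.96875, 5.0703125]
p(5.01953125) = -1.4127 < 0, so the root lies in [4.96875, 5.01953125]

5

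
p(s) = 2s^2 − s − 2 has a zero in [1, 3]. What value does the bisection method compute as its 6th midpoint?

1.28125

midpoint 2: p = 4 > 0 → [1, 2]
midpoint 1.5: p = 1 > 0 → [1, 1.5]
midpoint 1.25: p = -0.125 < 0 → [1.25, 1.5]
midpoint 1.375: p = 0.4062 > 0 → [1.25, 1.375]
midpoint 1.3125: p = 0.1328 > 0 → [1.25, 1.3125]
midpoint 1.28125: p = 0.002 > 0 → [1.25, 1.28125]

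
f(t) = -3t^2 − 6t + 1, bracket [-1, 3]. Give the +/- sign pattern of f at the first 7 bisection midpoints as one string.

-+--+--

t = 1 gives f = -8, negative; keep [-1, 1]
t = 0 gives f = 1, positive; keep [0, 1]
t = 0.5 gives f = -2.75, negative; keep [0, 0.5]
t = 0.25 gives f = -0.6875, negative; keep [0, 0.25]
t = 0.125 gives f = 0.2031, positive; keep [0.125, 0.25]
t = 0.1875 gives f = -0.2305, negative; keep [0.125, 0.1875]
t = 0.15625 gives f = -0.0107, negative; keep [0.125, 0.15625]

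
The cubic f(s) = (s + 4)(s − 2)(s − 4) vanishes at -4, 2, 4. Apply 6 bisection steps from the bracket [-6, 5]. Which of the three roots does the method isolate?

f(-0.5) = 39.375 > 0, so the root lies in [-6, -0.5]
f(-3.25) = 28.546875 > 0, so the root lies in [-6, -3.25]
f(-4.625) = -35.712891 < 0, so the root lies in [-4.625, -3.25]
f(-3.9375) = 2.9456 > 0, so the root lies in [-4.625, -3.9375]
f(-4.28125) = -14.6297 < 0, so the root lies in [-4.28125, -3.9375]
f(-4.109375) = -5.4188 < 0, so the root lies in [-4.109375, -3.9375]

-4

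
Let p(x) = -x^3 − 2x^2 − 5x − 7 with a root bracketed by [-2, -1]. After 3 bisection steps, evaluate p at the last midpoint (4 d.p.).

m = -1.5, p(m) = -0.625 (−); new bracket [-2, -1.5]
m = -1.75, p(m) = 0.984375 (+); new bracket [-1.75, -1.5]
m = -1.625, p(m) = 0.134766 (+); new bracket [-1.625, -1.5]

0.1348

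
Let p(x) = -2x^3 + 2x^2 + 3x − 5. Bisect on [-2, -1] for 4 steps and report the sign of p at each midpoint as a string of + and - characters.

m = -1.5, p(m) = 1.75 (+); new bracket [-1.5, -1]
m = -1.25, p(m) = -1.71875 (−); new bracket [-1.5, -1.25]
m = -1.375, p(m) = -0.144531 (−); new bracket [-1.5, -1.375]
m = -1.4375, p(m) = 0.7612 (+); new bracket [-1.4375, -1.375]

+--+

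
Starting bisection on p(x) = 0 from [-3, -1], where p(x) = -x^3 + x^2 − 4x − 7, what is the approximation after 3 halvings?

-1.25

p(-2) = 13 > 0, so the root lies in [-2, -1]
p(-1.5) = 4.625 > 0, so the root lies in [-1.5, -1]
p(-1.25) = 1.515625 > 0, so the root lies in [-1.25, -1]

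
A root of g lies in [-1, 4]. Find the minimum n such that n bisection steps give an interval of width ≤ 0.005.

Width after n steps is 5/2^n. Need 2^n ≥ 5/0.005 = 1000.
2^9 = 512 < 1000 ≤ 2^10 = 1024, so n = 10.

10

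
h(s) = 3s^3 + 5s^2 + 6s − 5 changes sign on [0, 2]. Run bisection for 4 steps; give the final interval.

[0.5, 0.625]

midpoint 1: h = 9 > 0 → [0, 1]
midpoint 0.5: h = -0.375 < 0 → [0.5, 1]
midpoint 0.75: h = 3.578125 > 0 → [0.5, 0.75]
midpoint 0.625: h = 1.4355 > 0 → [0.5, 0.625]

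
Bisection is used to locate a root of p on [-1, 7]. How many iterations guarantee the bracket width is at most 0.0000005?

Width after n steps is 8/2^n. Need 2^n ≥ 8/0.0000005 = 16000000.
2^23 = 8388608 < 16000000 ≤ 2^24 = 16777216, so n = 24.

24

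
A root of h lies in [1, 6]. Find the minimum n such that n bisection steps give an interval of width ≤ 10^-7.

26

Width after n steps is 5/2^n. Need 2^n ≥ 5/10^-7 = 50000000.
2^25 = 33554432 < 50000000 ≤ 2^26 = 67108864, so n = 26.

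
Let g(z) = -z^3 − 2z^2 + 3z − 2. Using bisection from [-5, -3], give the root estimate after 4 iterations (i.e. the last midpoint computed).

-3.125

m = -4, g(m) = 18 (+); new bracket [-4, -3]
m = -3.5, g(m) = 5.875 (+); new bracket [-3.5, -3]
m = -3.25, g(m) = 1.453125 (+); new bracket [-3.25, -3]
m = -3.125, g(m) = -0.3887 (−); new bracket [-3.25, -3.125]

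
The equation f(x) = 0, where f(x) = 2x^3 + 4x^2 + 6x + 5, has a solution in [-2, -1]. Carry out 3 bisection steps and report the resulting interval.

[-1.25, -1.125]

x = -1.5 gives f = -1.75, negative; keep [-1.5, -1]
x = -1.25 gives f = -0.15625, negative; keep [-1.25, -1]
x = -1.125 gives f = 0.464844, positive; keep [-1.25, -1.125]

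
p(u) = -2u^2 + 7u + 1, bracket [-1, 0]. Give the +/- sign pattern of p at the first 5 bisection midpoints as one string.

p(-0.5) = -3 < 0, so the root lies in [-0.5, 0]
p(-0.25) = -0.875 < 0, so the root lies in [-0.25, 0]
p(-0.125) = 0.09375 > 0, so the root lies in [-0.25, -0.125]
p(-0.1875) = -0.3828 < 0, so the root lies in [-0.1875, -0.125]
p(-0.15625) = -0.1426 < 0, so the root lies in [-0.15625, -0.125]

--+--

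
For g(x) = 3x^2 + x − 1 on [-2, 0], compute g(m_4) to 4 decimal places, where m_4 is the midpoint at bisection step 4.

0.4219

m = -1, g(m) = 1 (+); new bracket [-1, 0]
m = -0.5, g(m) = -0.75 (−); new bracket [-1, -0.5]
m = -0.75, g(m) = -0.0625 (−); new bracket [-1, -0.75]
m = -0.875, g(m) = 0.4219 (+); new bracket [-0.875, -0.75]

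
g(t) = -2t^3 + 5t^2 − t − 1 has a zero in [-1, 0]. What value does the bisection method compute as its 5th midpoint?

-0.34375

m = -0.5, g(m) = 1 (+); new bracket [-0.5, 0]
m = -0.25, g(m) = -0.40625 (−); new bracket [-0.5, -0.25]
m = -0.375, g(m) = 0.183594 (+); new bracket [-0.375, -0.25]
m = -0.3125, g(m) = -0.1382 (−); new bracket [-0.375, -0.3125]
m = -0.34375, g(m) = 0.0158 (+); new bracket [-0.34375, -0.3125]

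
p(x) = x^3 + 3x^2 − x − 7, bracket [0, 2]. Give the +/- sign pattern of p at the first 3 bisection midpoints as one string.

-+-

p(1) = -4 < 0, so the root lies in [1, 2]
p(1.5) = 1.625 > 0, so the root lies in [1, 1.5]
p(1.25) = -1.609375 < 0, so the root lies in [1.25, 1.5]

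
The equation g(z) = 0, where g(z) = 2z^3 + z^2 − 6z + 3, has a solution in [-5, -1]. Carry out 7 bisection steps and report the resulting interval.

[-2.1875, -2.15625]

g(-3) = -24 < 0, so the root lies in [-3, -1]
g(-2) = 3 > 0, so the root lies in [-3, -2]
g(-2.5) = -7 < 0, so the root lies in [-2.5, -2]
g(-2.25) = -1.2188 < 0, so the root lies in [-2.25, -2]
g(-2.125) = 1.0742 > 0, so the root lies in [-2.25, -2.125]
g(-2.1875) = -0.0249 < 0, so the root lies in [-2.1875, -2.125]
g(-2.15625) = 0.5363 > 0, so the root lies in [-2.1875, -2.15625]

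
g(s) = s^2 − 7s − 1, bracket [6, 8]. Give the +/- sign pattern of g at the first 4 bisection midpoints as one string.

s = 7 gives g = -1, negative; keep [7, 8]
s = 7.5 gives g = 2.75, positive; keep [7, 7.5]
s = 7.25 gives g = 0.8125, positive; keep [7, 7.25]
s = 7.125 gives g = -0.1094, negative; keep [7.125, 7.25]

-++-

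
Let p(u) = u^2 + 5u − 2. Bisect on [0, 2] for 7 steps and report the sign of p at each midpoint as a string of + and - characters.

u = 1 gives p = 4, positive; keep [0, 1]
u = 0.5 gives p = 0.75, positive; keep [0, 0.5]
u = 0.25 gives p = -0.6875, negative; keep [0.25, 0.5]
u = 0.375 gives p = 0.0156, positive; keep [0.25, 0.375]
u = 0.3125 gives p = -0.3398, negative; keep [0.3125, 0.375]
u = 0.34375 gives p = -0.1631, negative; keep [0.34375, 0.375]
u = 0.359375 gives p = -0.074, negative; keep [0.359375, 0.375]

++-+---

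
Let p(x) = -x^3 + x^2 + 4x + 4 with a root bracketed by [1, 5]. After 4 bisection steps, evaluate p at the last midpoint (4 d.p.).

1.7656

p(3) = -2 < 0, so the root lies in [1, 3]
p(2) = 8 > 0, so the root lies in [2, 3]
p(2.5) = 4.625 > 0, so the root lies in [2.5, 3]
p(2.75) = 1.7656 > 0, so the root lies in [2.75, 3]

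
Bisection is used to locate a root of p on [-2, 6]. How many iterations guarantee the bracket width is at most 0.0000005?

24

Width after n steps is 8/2^n. Need 2^n ≥ 8/0.0000005 = 16000000.
2^23 = 8388608 < 16000000 ≤ 2^24 = 16777216, so n = 24.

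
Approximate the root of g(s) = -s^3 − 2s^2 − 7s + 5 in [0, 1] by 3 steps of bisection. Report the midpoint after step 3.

midpoint 0.5: g = 0.875 > 0 → [0.5, 1]
midpoint 0.75: g = -1.796875 < 0 → [0.5, 0.75]
midpoint 0.625: g = -0.400391 < 0 → [0.5, 0.625]

0.625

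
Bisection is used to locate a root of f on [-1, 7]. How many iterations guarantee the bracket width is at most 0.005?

Width after n steps is 8/2^n. Need 2^n ≥ 8/0.005 = 1600.
2^10 = 1024 < 1600 ≤ 2^11 = 2048, so n = 11.

11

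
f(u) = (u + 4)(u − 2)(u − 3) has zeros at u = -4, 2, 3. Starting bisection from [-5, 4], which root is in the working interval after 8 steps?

m = -0.5, f(m) = 30.625 (+); new bracket [-5, -0.5]
m = -2.75, f(m) = 34.140625 (+); new bracket [-5, -2.75]
m = -3.875, f(m) = 5.048828 (+); new bracket [-5, -3.875]
m = -4.4375, f(m) = -20.947 (−); new bracket [-4.4375, -3.875]
m = -4.15625, f(m) = -6.8837 (−); new bracket [-4.15625, -3.875]
m = -4.015625, f(m) = -0.6594 (−); new bracket [-4.015625, -3.875]
m = -3.9453125, f(m) = 2.2582 (+); new bracket [-4.015625, -3.9453125]
m = -3.98046875, f(m) = 0.8154 (+); new bracket [-4.015625, -3.98046875]

-4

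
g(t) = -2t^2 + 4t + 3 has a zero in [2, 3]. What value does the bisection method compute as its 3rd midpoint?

m = 2.5, g(m) = 0.5 (+); new bracket [2.5, 3]
m = 2.75, g(m) = -1.125 (−); new bracket [2.5, 2.75]
m = 2.625, g(m) = -0.28125 (−); new bracket [2.5, 2.625]

2.625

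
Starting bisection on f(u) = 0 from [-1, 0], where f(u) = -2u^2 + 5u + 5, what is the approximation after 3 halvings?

m = -0.5, f(m) = 2 (+); new bracket [-1, -0.5]
m = -0.75, f(m) = 0.125 (+); new bracket [-1, -0.75]
m = -0.875, f(m) = -0.90625 (−); new bracket [-0.875, -0.75]

-0.875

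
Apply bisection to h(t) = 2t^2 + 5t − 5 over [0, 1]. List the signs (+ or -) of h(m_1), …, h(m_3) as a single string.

--+

m = 0.5, h(m) = -2 (−); new bracket [0.5, 1]
m = 0.75, h(m) = -0.125 (−); new bracket [0.75, 1]
m = 0.875, h(m) = 0.90625 (+); new bracket [0.75, 0.875]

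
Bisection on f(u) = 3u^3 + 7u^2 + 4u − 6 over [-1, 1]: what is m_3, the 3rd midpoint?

0.75

f(0) = -6 < 0, so the root lies in [0, 1]
f(0.5) = -1.875 < 0, so the root lies in [0.5, 1]
f(0.75) = 2.203125 > 0, so the root lies in [0.5, 0.75]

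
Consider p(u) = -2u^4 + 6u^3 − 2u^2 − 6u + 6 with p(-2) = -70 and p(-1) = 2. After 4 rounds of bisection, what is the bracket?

[-1.125, -1.0625]

midpoint -1.5: p = -19.875 < 0 → [-1.5, -1]
midpoint -1.25: p = -6.226562 < 0 → [-1.25, -1]
midpoint -1.125: p = -1.527832 < 0 → [-1.125, -1]
midpoint -1.0625: p = 0.3716 > 0 → [-1.125, -1.0625]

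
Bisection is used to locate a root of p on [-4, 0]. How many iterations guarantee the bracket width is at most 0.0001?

16

Width after n steps is 4/2^n. Need 2^n ≥ 4/0.0001 = 40000.
2^15 = 32768 < 40000 ≤ 2^16 = 65536, so n = 16.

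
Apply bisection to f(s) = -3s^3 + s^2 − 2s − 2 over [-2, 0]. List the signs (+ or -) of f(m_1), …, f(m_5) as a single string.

m = -1, f(m) = 4 (+); new bracket [-1, 0]
m = -0.5, f(m) = -0.375 (−); new bracket [-1, -0.5]
m = -0.75, f(m) = 1.328125 (+); new bracket [-0.75, -0.5]
m = -0.625, f(m) = 0.373 (+); new bracket [-0.625, -0.5]
m = -0.5625, f(m) = -0.0247 (−); new bracket [-0.625, -0.5625]

+-++-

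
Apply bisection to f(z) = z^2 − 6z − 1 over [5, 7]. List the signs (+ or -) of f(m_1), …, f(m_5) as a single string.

m = 6, f(m) = -1 (−); new bracket [6, 7]
m = 6.5, f(m) = 2.25 (+); new bracket [6, 6.5]
m = 6.25, f(m) = 0.5625 (+); new bracket [6, 6.25]
m = 6.125, f(m) = -0.2344 (−); new bracket [6.125, 6.25]
m = 6.1875, f(m) = 0.1602 (+); new bracket [6.125, 6.1875]

-++-+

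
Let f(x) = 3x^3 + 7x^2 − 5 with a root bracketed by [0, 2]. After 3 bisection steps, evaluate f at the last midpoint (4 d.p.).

0.2031

midpoint 1: f = 5 > 0 → [0, 1]
midpoint 0.5: f = -2.875 < 0 → [0.5, 1]
midpoint 0.75: f = 0.203125 > 0 → [0.5, 0.75]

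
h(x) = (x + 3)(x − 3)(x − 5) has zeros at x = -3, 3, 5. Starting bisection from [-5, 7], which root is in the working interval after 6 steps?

-3

midpoint 1: h = 32 > 0 → [-5, 1]
midpoint -2: h = 35 > 0 → [-5, -2]
midpoint -3.5: h = -27.625 < 0 → [-3.5, -2]
midpoint -2.75: h = 11.1406 > 0 → [-3.5, -2.75]
midpoint -3.125: h = -6.2207 < 0 → [-3.125, -2.75]
midpoint -2.9375: h = 2.9456 > 0 → [-3.125, -2.9375]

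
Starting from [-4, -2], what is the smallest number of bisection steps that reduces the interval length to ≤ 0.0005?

Width after n steps is 2/2^n. Need 2^n ≥ 2/0.0005 = 4000.
2^11 = 2048 < 4000 ≤ 2^12 = 4096, so n = 12.

12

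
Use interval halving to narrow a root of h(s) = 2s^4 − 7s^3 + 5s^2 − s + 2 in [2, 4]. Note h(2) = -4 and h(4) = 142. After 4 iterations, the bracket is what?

midpoint 3: h = 17 > 0 → [2, 3]
midpoint 2.5: h = -0.5 < 0 → [2.5, 3]
midpoint 2.75: h = 5.867188 > 0 → [2.5, 2.75]
midpoint 2.625: h = 2.1743 > 0 → [2.5, 2.625]

[2.5, 2.625]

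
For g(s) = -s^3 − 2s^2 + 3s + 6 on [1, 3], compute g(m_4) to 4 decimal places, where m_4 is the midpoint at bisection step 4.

1.3027

midpoint 2: g = -4 < 0 → [1, 2]
midpoint 1.5: g = 2.625 > 0 → [1.5, 2]
midpoint 1.75: g = -0.234375 < 0 → [1.5, 1.75]
midpoint 1.625: g = 1.3027 > 0 → [1.625, 1.75]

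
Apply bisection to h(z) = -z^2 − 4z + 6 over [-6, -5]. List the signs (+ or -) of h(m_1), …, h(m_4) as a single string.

h(-5.5) = -2.25 < 0, so the root lies in [-5.5, -5]
h(-5.25) = -0.5625 < 0, so the root lies in [-5.25, -5]
h(-5.125) = 0.234375 > 0, so the root lies in [-5.25, -5.125]
h(-5.1875) = -0.1602 < 0, so the root lies in [-5.1875, -5.125]

--+-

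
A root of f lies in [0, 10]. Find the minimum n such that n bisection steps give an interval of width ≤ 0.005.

11

Width after n steps is 10/2^n. Need 2^n ≥ 10/0.005 = 2000.
2^10 = 1024 < 2000 ≤ 2^11 = 2048, so n = 11.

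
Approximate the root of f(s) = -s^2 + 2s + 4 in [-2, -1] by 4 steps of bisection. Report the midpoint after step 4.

-1.1875

m = -1.5, f(m) = -1.25 (−); new bracket [-1.5, -1]
m = -1.25, f(m) = -0.0625 (−); new bracket [-1.25, -1]
m = -1.125, f(m) = 0.484375 (+); new bracket [-1.25, -1.125]
m = -1.1875, f(m) = 0.2148 (+); new bracket [-1.25, -1.1875]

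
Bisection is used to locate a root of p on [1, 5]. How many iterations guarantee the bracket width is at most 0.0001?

Width after n steps is 4/2^n. Need 2^n ≥ 4/0.0001 = 40000.
2^15 = 32768 < 40000 ≤ 2^16 = 65536, so n = 16.

16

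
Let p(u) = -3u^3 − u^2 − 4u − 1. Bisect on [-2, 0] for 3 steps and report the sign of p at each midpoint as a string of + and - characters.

++-

midpoint -1: p = 5 > 0 → [-1, 0]
midpoint -0.5: p = 1.125 > 0 → [-0.5, 0]
midpoint -0.25: p = -0.015625 < 0 → [-0.5, -0.25]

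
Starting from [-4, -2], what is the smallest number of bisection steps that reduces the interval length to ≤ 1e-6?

21

Width after n steps is 2/2^n. Need 2^n ≥ 2/1e-6 = 2000000.
2^20 = 1048576 < 2000000 ≤ 2^21 = 2097152, so n = 21.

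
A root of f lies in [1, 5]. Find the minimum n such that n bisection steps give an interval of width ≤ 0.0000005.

23

Width after n steps is 4/2^n. Need 2^n ≥ 4/0.0000005 = 8000000.
2^22 = 4194304 < 8000000 ≤ 2^23 = 8388608, so n = 23.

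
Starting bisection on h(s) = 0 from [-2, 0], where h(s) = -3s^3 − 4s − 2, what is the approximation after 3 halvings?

m = -1, h(m) = 5 (+); new bracket [-1, 0]
m = -0.5, h(m) = 0.375 (+); new bracket [-0.5, 0]
m = -0.25, h(m) = -0.953125 (−); new bracket [-0.5, -0.25]

-0.25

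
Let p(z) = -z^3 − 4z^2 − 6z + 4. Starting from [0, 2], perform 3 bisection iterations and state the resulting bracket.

[0.25, 0.5]

midpoint 1: p = -7 < 0 → [0, 1]
midpoint 0.5: p = -0.125 < 0 → [0, 0.5]
midpoint 0.25: p = 2.234375 > 0 → [0.25, 0.5]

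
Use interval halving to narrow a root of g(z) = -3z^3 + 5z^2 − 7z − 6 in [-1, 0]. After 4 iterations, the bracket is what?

[-0.5625, -0.5]

m = -0.5, g(m) = -0.875 (−); new bracket [-1, -0.5]
m = -0.75, g(m) = 3.328125 (+); new bracket [-0.75, -0.5]
m = -0.625, g(m) = 1.060547 (+); new bracket [-0.625, -0.5]
m = -0.5625, g(m) = 0.0535 (+); new bracket [-0.5625, -0.5]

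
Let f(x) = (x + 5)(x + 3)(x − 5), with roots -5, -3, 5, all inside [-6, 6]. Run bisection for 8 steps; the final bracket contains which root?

5

f(0) = -75 < 0, so the root lies in [0, 6]
f(3) = -96 < 0, so the root lies in [3, 6]
f(4.5) = -35.625 < 0, so the root lies in [4.5, 6]
f(5.25) = 21.1406 > 0, so the root lies in [4.5, 5.25]
f(4.875) = -9.7207 < 0, so the root lies in [4.875, 5.25]
f(5.0625) = 5.0706 > 0, so the root lies in [4.875, 5.0625]
f(4.96875) = -2.4825 < 0, so the root lies in [4.96875, 5.0625]
f(5.015625) = 1.2544 > 0, so the root lies in [4.96875, 5.015625]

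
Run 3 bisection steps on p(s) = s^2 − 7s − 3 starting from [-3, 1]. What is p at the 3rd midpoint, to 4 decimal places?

m = -1, p(m) = 5 (+); new bracket [-1, 1]
m = 0, p(m) = -3 (−); new bracket [-1, 0]
m = -0.5, p(m) = 0.75 (+); new bracket [-0.5, 0]

0.7500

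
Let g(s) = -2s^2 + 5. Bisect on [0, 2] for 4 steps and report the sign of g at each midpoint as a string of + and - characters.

++--

m = 1, g(m) = 3 (+); new bracket [1, 2]
m = 1.5, g(m) = 0.5 (+); new bracket [1.5, 2]
m = 1.75, g(m) = -1.125 (−); new bracket [1.5, 1.75]
m = 1.625, g(m) = -0.2812 (−); new bracket [1.5, 1.625]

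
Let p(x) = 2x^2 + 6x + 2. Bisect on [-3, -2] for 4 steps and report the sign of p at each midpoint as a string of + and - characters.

-++-

p(-2.5) = -0.5 < 0, so the root lies in [-3, -2.5]
p(-2.75) = 0.625 > 0, so the root lies in [-2.75, -2.5]
p(-2.625) = 0.03125 > 0, so the root lies in [-2.625, -2.5]
p(-2.5625) = -0.2422 < 0, so the root lies in [-2.625, -2.5625]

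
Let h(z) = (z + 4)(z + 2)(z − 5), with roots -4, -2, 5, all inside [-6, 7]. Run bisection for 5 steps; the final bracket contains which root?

5

midpoint 0.5: h = -50.625 < 0 → [0.5, 7]
midpoint 3.75: h = -55.703125 < 0 → [3.75, 7]
midpoint 5.375: h = 25.927734 > 0 → [3.75, 5.375]
midpoint 4.5625: h = -24.5837 < 0 → [4.5625, 5.375]
midpoint 4.96875: h = -1.9532 < 0 → [4.96875, 5.375]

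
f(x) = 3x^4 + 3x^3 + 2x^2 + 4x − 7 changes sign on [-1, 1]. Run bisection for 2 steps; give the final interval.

[0.5, 1]

f(0) = -7 < 0, so the root lies in [0, 1]
f(0.5) = -3.9375 < 0, so the root lies in [0.5, 1]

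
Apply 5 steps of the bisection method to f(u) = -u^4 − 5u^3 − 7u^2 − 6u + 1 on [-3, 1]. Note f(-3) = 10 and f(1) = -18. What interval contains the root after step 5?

[0.125, 0.25]

u = -1 gives f = 4, positive; keep [-1, 1]
u = 0 gives f = 1, positive; keep [0, 1]
u = 0.5 gives f = -4.4375, negative; keep [0, 0.5]
u = 0.25 gives f = -1.0195, negative; keep [0, 0.25]
u = 0.125 gives f = 0.1306, positive; keep [0.125, 0.25]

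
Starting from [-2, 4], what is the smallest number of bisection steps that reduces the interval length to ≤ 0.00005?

Width after n steps is 6/2^n. Need 2^n ≥ 6/0.00005 = 120000.
2^16 = 65536 < 120000 ≤ 2^17 = 131072, so n = 17.

17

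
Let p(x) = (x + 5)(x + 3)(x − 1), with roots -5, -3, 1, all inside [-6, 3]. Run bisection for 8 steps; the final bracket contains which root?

m = -1.5, p(m) = -13.125 (−); new bracket [-1.5, 3]
m = 0.75, p(m) = -5.390625 (−); new bracket [0.75, 3]
m = 1.875, p(m) = 29.326172 (+); new bracket [0.75, 1.875]
m = 1.3125, p(m) = 8.5071 (+); new bracket [0.75, 1.3125]
m = 1.03125, p(m) = 0.7598 (+); new bracket [0.75, 1.03125]
m = 0.890625, p(m) = -2.5067 (−); new bracket [0.890625, 1.03125]
m = 0.9609375, p(m) = -0.9223 (−); new bracket [0.9609375, 1.03125]
m = 0.99609375, p(m) = -0.0936 (−); new bracket [0.99609375, 1.03125]

1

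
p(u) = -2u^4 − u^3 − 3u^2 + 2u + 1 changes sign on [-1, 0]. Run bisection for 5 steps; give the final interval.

[-0.34375, -0.3125]

midpoint -0.5: p = -0.75 < 0 → [-0.5, 0]
midpoint -0.25: p = 0.320312 > 0 → [-0.5, -0.25]
midpoint -0.375: p = -0.158691 < 0 → [-0.375, -0.25]
midpoint -0.3125: p = 0.0935 > 0 → [-0.375, -0.3125]
midpoint -0.34375: p = -0.0293 < 0 → [-0.34375, -0.3125]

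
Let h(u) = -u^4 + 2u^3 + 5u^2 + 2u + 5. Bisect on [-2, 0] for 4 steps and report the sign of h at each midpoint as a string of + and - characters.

u = -1 gives h = 5, positive; keep [-2, -1]
u = -1.5 gives h = 1.4375, positive; keep [-2, -1.5]
u = -1.75 gives h = -3.285156, negative; keep [-1.75, -1.5]
u = -1.625 gives h = -0.6018, negative; keep [-1.625, -1.5]

++--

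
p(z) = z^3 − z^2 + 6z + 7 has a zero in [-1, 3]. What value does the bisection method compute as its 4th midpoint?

-0.75

z = 1 gives p = 13, positive; keep [-1, 1]
z = 0 gives p = 7, positive; keep [-1, 0]
z = -0.5 gives p = 3.625, positive; keep [-1, -0.5]
z = -0.75 gives p = 1.5156, positive; keep [-1, -0.75]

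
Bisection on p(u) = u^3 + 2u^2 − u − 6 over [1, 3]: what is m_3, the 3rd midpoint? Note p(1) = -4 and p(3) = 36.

1.25

midpoint 2: p = 8 > 0 → [1, 2]
midpoint 1.5: p = 0.375 > 0 → [1, 1.5]
midpoint 1.25: p = -2.171875 < 0 → [1.25, 1.5]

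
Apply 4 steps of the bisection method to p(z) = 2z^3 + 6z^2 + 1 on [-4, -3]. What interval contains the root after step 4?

[-3.0625, -3]

p(-3.5) = -11.25 < 0, so the root lies in [-3.5, -3]
p(-3.25) = -4.28125 < 0, so the root lies in [-3.25, -3]
p(-3.125) = -1.441406 < 0, so the root lies in [-3.125, -3]
p(-3.0625) = -0.1724 < 0, so the root lies in [-3.0625, -3]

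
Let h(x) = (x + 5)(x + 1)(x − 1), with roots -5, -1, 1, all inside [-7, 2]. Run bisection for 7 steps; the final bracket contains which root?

-5

x = -2.5 gives h = 13.125, positive; keep [-7, -2.5]
x = -4.75 gives h = 5.390625, positive; keep [-7, -4.75]
x = -5.875 gives h = -29.326172, negative; keep [-5.875, -4.75]
x = -5.3125 gives h = -8.5071, negative; keep [-5.3125, -4.75]
x = -5.03125 gives h = -0.7598, negative; keep [-5.03125, -4.75]
x = -4.890625 gives h = 2.5067, positive; keep [-5.03125, -4.890625]
x = -4.9609375 gives h = 0.9223, positive; keep [-5.03125, -4.9609375]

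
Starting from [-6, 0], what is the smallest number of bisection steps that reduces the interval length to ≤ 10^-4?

Width after n steps is 6/2^n. Need 2^n ≥ 6/10^-4 = 60000.
2^15 = 32768 < 60000 ≤ 2^16 = 65536, so n = 16.

16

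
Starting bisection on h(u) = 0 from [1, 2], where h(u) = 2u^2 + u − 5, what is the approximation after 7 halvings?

h(1.5) = 1 > 0, so the root lies in [1, 1.5]
h(1.25) = -0.625 < 0, so the root lies in [1.25, 1.5]
h(1.375) = 0.15625 > 0, so the root lies in [1.25, 1.375]
h(1.3125) = -0.2422 < 0, so the root lies in [1.3125, 1.375]
h(1.34375) = -0.0449 < 0, so the root lies in [1.34375, 1.375]
h(1.359375) = 0.0552 > 0, so the root lies in [1.34375, 1.359375]
h(1.3515625) = 0.005 > 0, so the root lies in [1.34375, 1.3515625]

1.3515625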